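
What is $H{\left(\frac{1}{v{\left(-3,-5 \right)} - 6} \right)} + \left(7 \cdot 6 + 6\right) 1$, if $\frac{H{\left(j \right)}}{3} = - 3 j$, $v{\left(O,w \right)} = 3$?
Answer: $51$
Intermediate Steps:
$H{\left(j \right)} = - 9 j$ ($H{\left(j \right)} = 3 \left(- 3 j\right) = - 9 j$)
$H{\left(\frac{1}{v{\left(-3,-5 \right)} - 6} \right)} + \left(7 \cdot 6 + 6\right) 1 = - \frac{9}{3 - 6} + \left(7 \cdot 6 + 6\right) 1 = - \frac{9}{-3} + \left(42 + 6\right) 1 = \left(-9\right) \left(- \frac{1}{3}\right) + 48 \cdot 1 = 3 + 48 = 51$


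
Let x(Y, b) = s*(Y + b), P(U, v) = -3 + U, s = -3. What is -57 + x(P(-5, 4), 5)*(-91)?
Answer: -876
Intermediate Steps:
x(Y, b) = -3*Y - 3*b (x(Y, b) = -3*(Y + b) = -3*Y - 3*b)
-57 + x(P(-5, 4), 5)*(-91) = -57 + (-3*(-3 - 5) - 3*5)*(-91) = -57 + (-3*(-8) - 15)*(-91) = -57 + (24 - 15)*(-91) = -57 + 9*(-91) = -57 - 819 = -876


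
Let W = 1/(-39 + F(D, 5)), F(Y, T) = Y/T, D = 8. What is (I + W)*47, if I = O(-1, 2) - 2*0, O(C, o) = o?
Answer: 17343/187 ≈ 92.743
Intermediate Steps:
I = 2 (I = 2 - 2*0 = 2 + 0 = 2)
W = -5/187 (W = 1/(-39 + 8/5) = 1/(-187/5) = -5/187 ≈ -0.026738)
(I + W)*47 = (2 - 5/187)*47 = (369/187)*47 = 17343/187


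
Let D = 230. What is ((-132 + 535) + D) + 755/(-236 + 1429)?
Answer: 755924/1193 ≈ 633.63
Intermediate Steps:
((-132 + 535) + D) + 755/(-236 + 1429) = ((-132 + 535) + 230) + 755/(-236 + 1429) = (403 + 230) + 755/1193 = 633 + (1/1193)*755 = 633 + 755/1193 = 755924/1193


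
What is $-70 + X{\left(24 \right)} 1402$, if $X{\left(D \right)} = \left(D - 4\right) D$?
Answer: $672890$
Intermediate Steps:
$X{\left(D \right)} = D \left(-4 + D\right)$ ($X{\left(D \right)} = \left(-4 + D\right) D = D \left(-4 + D\right)$)
$-70 + X{\left(24 \right)} 1402 = -70 + 24 \left(-4 + 24\right) 1402 = -70 + 24 \cdot 20 \cdot 1402 = -70 + 480 \cdot 1402 = -70 + 672960 = 672890$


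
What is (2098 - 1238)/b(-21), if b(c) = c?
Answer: -860/21 ≈ -40.952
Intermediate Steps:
(2098 - 1238)/b(-21) = (2098 - 1238)/(-21) = 860*(-1/21) = -860/21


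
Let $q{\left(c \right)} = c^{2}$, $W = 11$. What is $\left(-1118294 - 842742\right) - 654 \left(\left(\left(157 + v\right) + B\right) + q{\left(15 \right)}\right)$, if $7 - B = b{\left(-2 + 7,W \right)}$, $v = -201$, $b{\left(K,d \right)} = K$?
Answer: $-2080718$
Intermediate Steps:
$B = 2$ ($B = 7 - \left(-2 + 7\right) = 7 - 5 = 2$)
$\left(-1118294 - 842742\right) - 654 \left(\left(\left(157 + v\right) + B\right) + q{\left(15 \right)}\right) = \left(-1118294 - 842742\right) - 654 \left(\left(\left(157 - 201\right) + 2\right) + 15^{2}\right) = -1961036 - 654 \left(\left(-44 + 2\right) + 225\right) = -1961036 - 654 \left(-42 + 225\right) = -1961036 - 119682 = -2080718$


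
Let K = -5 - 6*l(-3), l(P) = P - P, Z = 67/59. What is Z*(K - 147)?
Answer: -10184/59 ≈ -172.61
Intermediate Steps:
Z = 67/59 (Z = 67*(1/59) = 67/59 ≈ 1.1356)
l(P) = 0
K = -5 (K = -5 - 6*0 = -5 + 0 = -5)
Z*(K - 147) = 67*(-5 - 147)/59 = (67/59)*(-152) = -10184/59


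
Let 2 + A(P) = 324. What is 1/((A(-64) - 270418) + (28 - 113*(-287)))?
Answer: -1/237637 ≈ -4.2081e-6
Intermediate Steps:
A(P) = 322 (A(P) = -2 + 324 = 322)
1/((A(-64) - 270418) + (28 - 113*(-287))) = 1/((322 - 270418) + (28 - 113*(-287))) = 1/(-270096 + (28 + 32431)) = 1/(-270096 + 32459) = 1/(-237637) = -1/237637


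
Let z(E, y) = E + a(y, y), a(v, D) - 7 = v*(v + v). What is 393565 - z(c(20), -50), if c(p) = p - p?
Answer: 388558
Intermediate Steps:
a(v, D) = 7 + 2*v² (a(v, D) = 7 + v*(v + v) = 7 + v*(2*v) = 7 + 2*v²)
c(p) = 0
z(E, y) = 7 + E + 2*y² (z(E, y) = E + (7 + 2*y²) = 7 + E + 2*y²)
393565 - z(c(20), -50) = 393565 - (7 + 0 + 2*(-50)²) = 393565 - (7 + 0 + 2*2500) = 393565 - (7 + 0 + 5000) = 393565 - 1*5007 = 393565 - 5007 = 388558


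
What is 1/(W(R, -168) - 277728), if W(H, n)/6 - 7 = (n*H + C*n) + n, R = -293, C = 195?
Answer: -1/179910 ≈ -5.5583e-6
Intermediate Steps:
W(H, n) = 42 + 1176*n + 6*H*n (W(H, n) = 42 + 6*((n*H + 195*n) + n) = 42 + 6*((H*n + 195*n) + n) = 42 + 6*((195*n + H*n) + n) = 42 + 6*(196*n + H*n) = 42 + (1176*n + 6*H*n) = 42 + 1176*n + 6*H*n)
1/(W(R, -168) - 277728) = 1/((42 + 1176*(-168) + 6*(-293)*(-168)) - 277728) = 1/((42 - 197568 + 295344) - 277728) = 1/(97818 - 277728) = 1/(-179910) = -1/179910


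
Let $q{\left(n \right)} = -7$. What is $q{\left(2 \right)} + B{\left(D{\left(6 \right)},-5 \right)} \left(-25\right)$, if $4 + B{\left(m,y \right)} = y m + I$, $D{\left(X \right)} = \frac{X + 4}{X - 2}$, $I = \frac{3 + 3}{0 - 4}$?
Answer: $443$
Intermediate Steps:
$I = - \frac{3}{2}$ ($I = \frac{6}{-4} = 6 \left(- \frac{1}{4}\right) = - \frac{3}{2} \approx -1.5$)
$D{\left(X \right)} = \frac{4 + X}{-2 + X}$
$B{\left(m,y \right)} = - \frac{11}{2} + m y$ ($B{\left(m,y \right)} = -4 + \left(y m - \frac{3}{2}\right) = -4 + \left(m y - \frac{3}{2}\right) = -4 + \left(- \frac{3}{2} + m y\right) = - \frac{11}{2} + m y$)
$q{\left(2 \right)} + B{\left(D{\left(6 \right)},-5 \right)} \left(-25\right) = -7 + \left(- \frac{11}{2} + \frac{4 + 6}{-2 + 6} \left(-5\right)\right) \left(-25\right) = -7 + \left(- \frac{11}{2} + \frac{1}{4} \cdot 10 \left(-5\right)\right) \left(-25\right) = -7 + \left(- \frac{11}{2} + \frac{5}{2} \left(-5\right)\right) \left(-25\right) = -7 + \left(- \frac{11}{2} - \frac{25}{2}\right) \left(-25\right) = -7 - -450 = -7 + 450 = 443$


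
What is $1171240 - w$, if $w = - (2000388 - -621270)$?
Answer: $3792898$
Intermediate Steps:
$w = -2621658$ ($w = - (2000388 + 621270) = \left(-1\right) 2621658 = -2621658$)
$1171240 - w = 1171240 - -2621658 = 1171240 + 2621658 = 3792898$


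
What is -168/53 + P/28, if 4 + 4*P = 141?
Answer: -11555/5936 ≈ -1.9466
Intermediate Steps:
P = 137/4 (P = -1 + (1/4)*141 = -1 + 141/4 = 137/4 ≈ 34.250)
-168/53 + P/28 = -168/53 + (137/4)/28 = -168*1/53 + (137/4)*(1/28) = -168/53 + 137/112 = -11555/5936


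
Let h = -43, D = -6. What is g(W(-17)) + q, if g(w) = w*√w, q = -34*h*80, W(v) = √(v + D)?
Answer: 116960 + 23^(¾)*I^(3/2) ≈ 1.1695e+5 + 7.4264*I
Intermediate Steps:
W(v) = √(-6 + v) (W(v) = √(v - 6) = √(-6 + v))
q = 116960 (q = -34*(-43)*80 = 1462*80 = 116960)
g(w) = w^(3/2)
g(W(-17)) + q = (√(-6 - 17))^(3/2) + 116960 = (√(-23))^(3/2) + 116960 = (I*√23)^(3/2) + 116960 = 23^(¾)*I^(3/2) + 116960 = 116960 + 23^(¾)*I^(3/2)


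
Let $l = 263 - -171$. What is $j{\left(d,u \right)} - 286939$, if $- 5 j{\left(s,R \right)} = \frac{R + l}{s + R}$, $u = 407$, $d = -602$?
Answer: $- \frac{279764684}{975} \approx -2.8694 \cdot 10^{5}$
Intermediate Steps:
$l = 434$ ($l = 263 + 171 = 434$)
$j{\left(s,R \right)} = - \frac{434 + R}{5 \left(R + s\right)}$ ($j{\left(s,R \right)} = - \frac{\left(R + 434\right) \frac{1}{s + R}}{5} = - \frac{\left(434 + R\right) \frac{1}{R + s}}{5} = - \frac{\frac{1}{R + s} \left(434 + R\right)}{5} = - \frac{434 + R}{5 \left(R + s\right)}$)
$j{\left(d,u \right)} - 286939 = \frac{-434 - 407}{5 \left(407 - 602\right)} - 286939 = \frac{-434 - 407}{5 \left(-195\right)} - 286939 = \frac{1}{5} \left(- \frac{1}{195}\right) \left(-841\right) - 286939 = \frac{841}{975} - 286939 = - \frac{279764684}{975}$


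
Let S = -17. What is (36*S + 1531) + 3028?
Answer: 3947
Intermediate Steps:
(36*S + 1531) + 3028 = (36*(-17) + 1531) + 3028 = (-612 + 1531) + 3028 = 919 + 3028 = 3947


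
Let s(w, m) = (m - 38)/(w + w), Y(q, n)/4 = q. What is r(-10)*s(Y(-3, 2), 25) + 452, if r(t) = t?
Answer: 5359/12 ≈ 446.58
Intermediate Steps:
Y(q, n) = 4*q
s(w, m) = (-38 + m)/(2*w) (s(w, m) = (-38 + m)/((2*w)) = (-38 + m)*(1/(2*w)) = (-38 + m)/(2*w))
r(-10)*s(Y(-3, 2), 25) + 452 = -5*(-38 + 25)/(4*(-3)) + 452 = -5*(-13)/(-12) + 452 = -5*(-1)*(-13)/12 + 452 = -10*13/24 + 452 = -65/12 + 452 = 5359/12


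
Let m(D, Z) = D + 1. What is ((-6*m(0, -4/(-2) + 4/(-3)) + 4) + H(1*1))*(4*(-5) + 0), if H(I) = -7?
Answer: 180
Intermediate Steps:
m(D, Z) = 1 + D
((-6*m(0, -4/(-2) + 4/(-3)) + 4) + H(1*1))*(4*(-5) + 0) = ((-6*(1 + 0) + 4) - 7)*(4*(-5) + 0) = ((-6*1 + 4) - 7)*(-20 + 0) = ((-6 + 4) - 7)*(-20) = (-2 - 7)*(-20) = -9*(-20) = 180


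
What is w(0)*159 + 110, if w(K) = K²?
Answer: 110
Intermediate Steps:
w(0)*159 + 110 = 0²*159 + 110 = 0*159 + 110 = 0 + 110 = 110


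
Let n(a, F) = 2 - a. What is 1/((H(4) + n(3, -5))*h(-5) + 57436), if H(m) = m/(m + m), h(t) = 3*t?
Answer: 2/114887 ≈ 1.7408e-5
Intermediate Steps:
H(m) = ½ (H(m) = m/((2*m)) = m*(1/(2*m)) = ½)
1/((H(4) + n(3, -5))*h(-5) + 57436) = 1/((½ + (2 - 1*3))*(3*(-5)) + 57436) = 1/((½ + (2 - 3))*(-15) + 57436) = 1/((½ - 1)*(-15) + 57436) = 1/(-½*(-15) + 57436) = 1/(15/2 + 57436) = 1/(114887/2) = 2/114887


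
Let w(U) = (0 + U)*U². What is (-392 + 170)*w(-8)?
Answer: 113664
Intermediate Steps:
w(U) = U³ (w(U) = U*U² = U³)
(-392 + 170)*w(-8) = (-392 + 170)*(-8)³ = -222*(-512) = 113664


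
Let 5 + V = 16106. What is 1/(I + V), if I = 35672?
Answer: 1/51773 ≈ 1.9315e-5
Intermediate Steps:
V = 16101 (V = -5 + 16106 = 16101)
1/(I + V) = 1/(35672 + 16101) = 1/51773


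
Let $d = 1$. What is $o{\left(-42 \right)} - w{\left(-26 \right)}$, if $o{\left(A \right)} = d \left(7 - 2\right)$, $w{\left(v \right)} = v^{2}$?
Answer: $-671$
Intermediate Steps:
$o{\left(A \right)} = 5$ ($o{\left(A \right)} = 1 \left(7 - 2\right) = 1 \cdot 5 = 5$)
$o{\left(-42 \right)} - w{\left(-26 \right)} = 5 - \left(-26\right)^{2} = 5 - 676 = -671$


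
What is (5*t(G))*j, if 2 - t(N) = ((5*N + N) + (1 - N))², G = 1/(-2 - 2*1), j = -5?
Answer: -775/16 ≈ -48.438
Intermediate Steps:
G = -¼ (G = 1/(-4) = -¼*1 = -¼ ≈ -0.25000)
t(N) = 2 - (1 + 5*N)² (t(N) = 2 - ((5*N + N) + (1 - N))² = 2 - (6*N + (1 - N))² = 2 - (1 + 5*N)²)
(5*t(G))*j = (5*(2 - (1 + 5*(-¼))²))*(-5) = (5*(2 - (1 - 5/4)²))*(-5) = (5*(2 - (-¼)²))*(-5) = (5*(2 - 1*1/16))*(-5) = (5*(2 - 1/16))*(-5) = (5*(31/16))*(-5) = (155/16)*(-5) = -775/16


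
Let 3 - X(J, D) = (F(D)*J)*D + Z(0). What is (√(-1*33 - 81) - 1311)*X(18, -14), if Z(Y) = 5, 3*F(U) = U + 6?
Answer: 883614 - 674*I*√114 ≈ 8.8361e+5 - 7196.4*I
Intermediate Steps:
F(U) = 2 + U/3 (F(U) = (U + 6)/3 = (6 + U)/3 = 2 + U/3)
X(J, D) = -2 - D*J*(2 + D/3) (X(J, D) = 3 - (((2 + D/3)*J)*D + 5) = 3 - ((J*(2 + D/3))*D + 5) = 3 - (D*J*(2 + D/3) + 5) = 3 - (5 + D*J*(2 + D/3)) = 3 + (-5 - D*J*(2 + D/3)) = -2 - D*J*(2 + D/3))
(√(-1*33 - 81) - 1311)*X(18, -14) = (√(-1*33 - 81) - 1311)*(-2 - ⅓*(-14)*18*(6 - 14)) = (√(-33 - 81) - 1311)*(-2 - ⅓*(-14)*18*(-8)) = (√(-114) - 1311)*(-2 - 672) = (I*√114 - 1311)*(-674) = (-1311 + I*√114)*(-674) = 883614 - 674*I*√114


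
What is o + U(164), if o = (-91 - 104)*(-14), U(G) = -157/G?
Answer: 447563/164 ≈ 2729.0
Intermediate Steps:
o = 2730 (o = -195*(-14) = 2730)
o + U(164) = 2730 - 157/164 = 447563/164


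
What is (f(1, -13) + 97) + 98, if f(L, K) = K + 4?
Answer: 186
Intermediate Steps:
f(L, K) = 4 + K
(f(1, -13) + 97) + 98 = ((4 - 13) + 97) + 98 = (-9 + 97) + 98 = 88 + 98 = 186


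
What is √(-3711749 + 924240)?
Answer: I*√2787509 ≈ 1669.6*I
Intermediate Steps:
√(-3711749 + 924240) = √(-2787509) = I*√2787509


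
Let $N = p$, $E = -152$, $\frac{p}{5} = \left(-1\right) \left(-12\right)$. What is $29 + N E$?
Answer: $-9091$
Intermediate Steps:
$p = 60$ ($p = 5 \left(\left(-1\right) \left(-12\right)\right) = 5 \cdot 12 = 60$)
$N = 60$
$29 + N E = 29 + 60 \left(-152\right) = 29 - 9120 = -9091$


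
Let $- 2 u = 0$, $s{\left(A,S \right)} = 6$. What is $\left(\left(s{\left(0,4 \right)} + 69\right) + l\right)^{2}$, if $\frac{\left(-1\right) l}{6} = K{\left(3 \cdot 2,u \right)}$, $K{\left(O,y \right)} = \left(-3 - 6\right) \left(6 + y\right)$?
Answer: $159201$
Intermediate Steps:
$u = 0$ ($u = \left(- \frac{1}{2}\right) 0 = 0$)
$K{\left(O,y \right)} = -54 - 9 y$ ($K{\left(O,y \right)} = - 9 \left(6 + y\right) = -54 - 9 y$)
$l = 324$ ($l = - 6 \left(-54 - 0\right) = - 6 \left(-54 + 0\right) = \left(-6\right) \left(-54\right) = 324$)
$\left(\left(s{\left(0,4 \right)} + 69\right) + l\right)^{2} = \left(\left(6 + 69\right) + 324\right)^{2} = \left(75 + 324\right)^{2} = 399^{2} = 159201$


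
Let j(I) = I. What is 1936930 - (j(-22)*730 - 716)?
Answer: 1953706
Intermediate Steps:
1936930 - (j(-22)*730 - 716) = 1936930 - (-22*730 - 716) = 1936930 - (-16060 - 716) = 1936930 - 1*(-16776) = 1936930 + 16776 = 1953706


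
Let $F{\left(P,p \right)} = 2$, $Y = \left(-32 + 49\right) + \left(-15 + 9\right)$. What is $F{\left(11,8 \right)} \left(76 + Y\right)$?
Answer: $174$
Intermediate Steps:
$Y = 11$ ($Y = 17 - 6 = 11$)
$F{\left(11,8 \right)} \left(76 + Y\right) = 2 \left(76 + 11\right) = 2 \cdot 87 = 174$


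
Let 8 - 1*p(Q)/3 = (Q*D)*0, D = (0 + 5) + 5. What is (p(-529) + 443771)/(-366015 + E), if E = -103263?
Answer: -443795/469278 ≈ -0.94570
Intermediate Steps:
D = 10 (D = 5 + 5 = 10)
p(Q) = 24 (p(Q) = 24 - 3*Q*10*0 = 24 - 3*10*Q*0 = 24 - 3*0 = 24 + 0 = 24)
(p(-529) + 443771)/(-366015 + E) = (24 + 443771)/(-366015 - 103263) = 443795/(-469278) = 443795*(-1/469278) = -443795/469278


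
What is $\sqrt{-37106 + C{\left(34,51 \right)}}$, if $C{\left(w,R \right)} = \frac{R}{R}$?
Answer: $i \sqrt{37105} \approx 192.63 i$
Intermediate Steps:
$C{\left(w,R \right)} = 1$
$\sqrt{-37106 + C{\left(34,51 \right)}} = \sqrt{-37106 + 1} = \sqrt{-37105} = i \sqrt{37105}$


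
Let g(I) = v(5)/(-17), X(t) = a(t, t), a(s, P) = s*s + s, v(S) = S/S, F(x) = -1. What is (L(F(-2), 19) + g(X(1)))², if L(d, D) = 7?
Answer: 13924/289 ≈ 48.180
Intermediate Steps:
v(S) = 1
a(s, P) = s + s² (a(s, P) = s² + s = s + s²)
X(t) = t*(1 + t)
g(I) = -1/17 (g(I) = 1/(-17) = 1*(-1/17) = -1/17)
(L(F(-2), 19) + g(X(1)))² = (7 - 1/17)² = (118/17)² = 13924/289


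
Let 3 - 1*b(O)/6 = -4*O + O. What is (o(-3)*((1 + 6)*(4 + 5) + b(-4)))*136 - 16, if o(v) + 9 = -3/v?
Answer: -9808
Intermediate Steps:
b(O) = 18 + 18*O (b(O) = 18 - 6*(-4*O + O) = 18 - (-18)*O = 18 + 18*O)
o(v) = -9 - 3/v
(o(-3)*((1 + 6)*(4 + 5) + b(-4)))*136 - 16 = ((-9 - 3/(-3))*((1 + 6)*(4 + 5) + (18 + 18*(-4))))*136 - 16 = ((-9 - 3*(-⅓))*(7*9 + (18 - 72)))*136 - 16 = ((-9 + 1)*(63 - 54))*136 - 16 = -8*9*136 - 16 = -72*136 - 16 = -9792 - 16 = -9808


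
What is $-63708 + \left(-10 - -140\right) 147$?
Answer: $-44598$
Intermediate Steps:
$-63708 + \left(-10 - -140\right) 147 = -63708 + \left(-10 + 140\right) 147 = -63708 + 130 \cdot 147 = -63708 + 19110 = -44598$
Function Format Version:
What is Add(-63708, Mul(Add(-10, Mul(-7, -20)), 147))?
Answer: -44598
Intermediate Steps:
Add(-63708, Mul(Add(-10, Mul(-7, -20)), 147)) = Add(-63708, Mul(Add(-10, 140), 147)) = Add(-63708, Mul(130, 147)) = Add(-63708, 19110) = -44598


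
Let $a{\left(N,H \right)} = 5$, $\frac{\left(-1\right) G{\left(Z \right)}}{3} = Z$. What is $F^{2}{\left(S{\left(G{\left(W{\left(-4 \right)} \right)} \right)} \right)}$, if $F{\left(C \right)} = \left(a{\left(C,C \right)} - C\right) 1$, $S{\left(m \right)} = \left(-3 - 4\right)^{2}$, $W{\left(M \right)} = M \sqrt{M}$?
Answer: $1936$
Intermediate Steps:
$W{\left(M \right)} = M^{\frac{3}{2}}$
$G{\left(Z \right)} = - 3 Z$
$S{\left(m \right)} = 49$ ($S{\left(m \right)} = \left(-7\right)^{2} = 49$)
$F{\left(C \right)} = 5 - C$ ($F{\left(C \right)} = \left(5 - C\right) 1 = 5 - C$)
$F^{2}{\left(S{\left(G{\left(W{\left(-4 \right)} \right)} \right)} \right)} = \left(5 - 49\right)^{2} = \left(-44\right)^{2} = 1936$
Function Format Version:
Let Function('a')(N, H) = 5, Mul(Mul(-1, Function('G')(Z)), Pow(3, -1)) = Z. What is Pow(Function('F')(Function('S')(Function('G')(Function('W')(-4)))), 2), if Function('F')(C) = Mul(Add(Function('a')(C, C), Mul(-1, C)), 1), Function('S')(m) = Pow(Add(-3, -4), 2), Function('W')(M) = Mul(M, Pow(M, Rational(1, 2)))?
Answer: 1936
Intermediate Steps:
Function('W')(M) = Pow(M, Rational(3, 2))
Function('G')(Z) = Mul(-3, Z)
Function('S')(m) = 49 (Function('S')(m) = Pow(-7, 2) = 49)
Function('F')(C) = Add(5, Mul(-1, C)) (Function('F')(C) = Mul(Add(5, Mul(-1, C)), 1) = Add(5, Mul(-1, C)))
Pow(Function('F')(Function('S')(Function('G')(Function('W')(-4)))), 2) = Pow(Add(5, Mul(-1, 49)), 2) = Pow(Add(5, -49), 2) = Pow(-44, 2) = 1936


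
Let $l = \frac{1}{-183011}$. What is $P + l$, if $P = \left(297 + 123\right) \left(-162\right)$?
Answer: $- \frac{12452068441}{183011} \approx -68040.0$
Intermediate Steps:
$P = -68040$ ($P = 420 \left(-162\right) = -68040$)
$l = - \frac{1}{183011} \approx -5.4641 \cdot 10^{-6}$
$P + l = -68040 - \frac{1}{183011} = - \frac{12452068441}{183011}$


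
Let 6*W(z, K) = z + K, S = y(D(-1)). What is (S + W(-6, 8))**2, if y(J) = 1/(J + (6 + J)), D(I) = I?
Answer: 49/144 ≈ 0.34028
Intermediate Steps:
y(J) = 1/(6 + 2*J)
S = 1/4 (S = 1/(2*(3 - 1)) = (1/2)/2 = (1/2)*(1/2) = 1/4 ≈ 0.25000)
W(z, K) = K/6 + z/6 (W(z, K) = (z + K)/6 = (K + z)/6 = K/6 + z/6)
(S + W(-6, 8))**2 = (1/4 + ((1/6)*8 + (1/6)*(-6)))**2 = (1/4 + (4/3 - 1))**2 = (1/4 + 1/3)**2 = (7/12)**2 = 49/144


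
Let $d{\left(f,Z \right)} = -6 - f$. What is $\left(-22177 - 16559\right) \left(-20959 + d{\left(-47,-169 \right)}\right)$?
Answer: $810279648$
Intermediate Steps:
$\left(-22177 - 16559\right) \left(-20959 + d{\left(-47,-169 \right)}\right) = \left(-22177 - 16559\right) \left(-20959 - -41\right) = - 38736 \left(-20959 + \left(-6 + 47\right)\right) = - 38736 \left(-20959 + 41\right) = \left(-38736\right) \left(-20918\right) = 810279648$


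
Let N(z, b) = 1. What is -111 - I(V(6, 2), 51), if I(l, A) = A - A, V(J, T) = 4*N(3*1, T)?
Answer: -111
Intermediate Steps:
V(J, T) = 4 (V(J, T) = 4*1 = 4)
I(l, A) = 0
-111 - I(V(6, 2), 51) = -111 - 1*0 = -111 + 0 = -111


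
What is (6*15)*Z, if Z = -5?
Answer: -450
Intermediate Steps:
(6*15)*Z = (6*15)*(-5) = 90*(-5) = -450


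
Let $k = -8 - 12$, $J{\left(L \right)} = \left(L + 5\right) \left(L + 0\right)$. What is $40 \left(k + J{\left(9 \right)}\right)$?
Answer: $4240$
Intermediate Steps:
$J{\left(L \right)} = L \left(5 + L\right)$ ($J{\left(L \right)} = \left(5 + L\right) L = L \left(5 + L\right)$)
$k = -20$ ($k = -8 - 12 = -20$)
$40 \left(k + J{\left(9 \right)}\right) = 40 \left(-20 + 9 \left(5 + 9\right)\right) = 40 \left(-20 + 9 \cdot 14\right) = 40 \left(-20 + 126\right) = 40 \cdot 106 = 4240$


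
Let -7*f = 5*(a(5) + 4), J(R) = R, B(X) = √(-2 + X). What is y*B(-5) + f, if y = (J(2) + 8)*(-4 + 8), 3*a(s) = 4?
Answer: -80/21 + 40*I*√7 ≈ -3.8095 + 105.83*I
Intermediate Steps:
a(s) = 4/3 (a(s) = (⅓)*4 = 4/3)
y = 40 (y = (2 + 8)*(-4 + 8) = 10*4 = 40)
f = -80/21 (f = -5*(4/3 + 4)/7 = -5*16/(7*3) = -⅐*80/3 = -80/21 ≈ -3.8095)
y*B(-5) + f = 40*√(-2 - 5) - 80/21 = 40*√(-7) - 80/21 = 40*(I*√7) - 80/21 = 40*I*√7 - 80/21 = -80/21 + 40*I*√7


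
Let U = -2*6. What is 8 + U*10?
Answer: -112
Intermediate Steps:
U = -12
8 + U*10 = 8 - 12*10 = 8 - 120 = -112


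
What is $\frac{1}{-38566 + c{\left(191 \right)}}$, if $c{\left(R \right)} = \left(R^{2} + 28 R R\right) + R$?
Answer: $\frac{1}{1019574} \approx 9.808 \cdot 10^{-7}$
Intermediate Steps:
$c{\left(R \right)} = R + 29 R^{2}$ ($c{\left(R \right)} = \left(R^{2} + 28 R^{2}\right) + R = 29 R^{2} + R = R + 29 R^{2}$)
$\frac{1}{-38566 + c{\left(191 \right)}} = \frac{1}{-38566 + 191 \left(1 + 29 \cdot 191\right)} = \frac{1}{-38566 + 191 \left(1 + 5539\right)} = \frac{1}{-38566 + 191 \cdot 5540} = \frac{1}{-38566 + 1058140} = \frac{1}{1019574}$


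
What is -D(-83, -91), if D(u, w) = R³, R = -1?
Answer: 1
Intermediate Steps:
D(u, w) = -1 (D(u, w) = (-1)³ = -1)
-D(-83, -91) = -1*(-1) = 1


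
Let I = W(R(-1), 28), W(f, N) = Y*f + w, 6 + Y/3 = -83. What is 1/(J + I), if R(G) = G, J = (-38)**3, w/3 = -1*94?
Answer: -1/54887 ≈ -1.8219e-5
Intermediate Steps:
w = -282 (w = 3*(-1*94) = 3*(-94) = -282)
J = -54872
Y = -267 (Y = -18 + 3*(-83) = -18 - 249 = -267)
W(f, N) = -282 - 267*f (W(f, N) = -267*f - 282 = -282 - 267*f)
I = -15 (I = -282 - 267*(-1) = -282 + 267 = -15)
1/(J + I) = 1/(-54872 - 15) = 1/(-54887) = -1/54887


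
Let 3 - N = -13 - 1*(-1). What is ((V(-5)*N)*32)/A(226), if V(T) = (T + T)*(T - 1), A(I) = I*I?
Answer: 7200/12769 ≈ 0.56387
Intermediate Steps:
A(I) = I²
V(T) = 2*T*(-1 + T) (V(T) = (2*T)*(-1 + T) = 2*T*(-1 + T))
N = 15 (N = 3 - (-13 - 1*(-1)) = 3 - (-13 + 1) = 3 - 1*(-12) = 3 + 12 = 15)
((V(-5)*N)*32)/A(226) = (((2*(-5)*(-1 - 5))*15)*32)/(226²) = (((2*(-5)*(-6))*15)*32)/51076 = ((60*15)*32)*(1/51076) = (900*32)*(1/51076) = 28800*(1/51076) = 7200/12769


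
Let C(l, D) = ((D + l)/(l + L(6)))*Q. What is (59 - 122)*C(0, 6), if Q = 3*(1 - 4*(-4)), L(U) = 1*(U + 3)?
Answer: -2142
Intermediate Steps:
L(U) = 3 + U (L(U) = 1*(3 + U) = 3 + U)
Q = 51 (Q = 3*(1 + 16) = 3*17 = 51)
C(l, D) = 51*(D + l)/(9 + l) (C(l, D) = ((D + l)/(l + (3 + 6)))*51 = ((D + l)/(l + 9))*51 = ((D + l)/(9 + l))*51 = 51*(D + l)/(9 + l))
(59 - 122)*C(0, 6) = (59 - 122)*(51*(6 + 0)/(9 + 0)) = -3213*6/9 = -63*34 = -2142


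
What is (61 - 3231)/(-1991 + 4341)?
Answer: -317/235 ≈ -1.3489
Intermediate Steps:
(61 - 3231)/(-1991 + 4341) = -3170/2350 = -3170*1/2350 = -317/235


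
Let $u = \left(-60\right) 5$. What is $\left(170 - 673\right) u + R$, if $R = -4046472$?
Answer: $-3895572$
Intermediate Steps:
$u = -300$
$\left(170 - 673\right) u + R = \left(170 - 673\right) \left(-300\right) - 4046472 = \left(-503\right) \left(-300\right) - 4046472 = 150900 - 4046472 = -3895572$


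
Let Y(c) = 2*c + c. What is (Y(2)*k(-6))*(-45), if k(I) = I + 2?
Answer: 1080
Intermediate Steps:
k(I) = 2 + I
Y(c) = 3*c
(Y(2)*k(-6))*(-45) = ((3*2)*(2 - 6))*(-45) = (6*(-4))*(-45) = -24*(-45) = 1080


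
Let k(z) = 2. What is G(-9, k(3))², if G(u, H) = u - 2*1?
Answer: 121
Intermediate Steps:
G(u, H) = -2 + u (G(u, H) = u - 2 = -2 + u)
G(-9, k(3))² = (-2 - 9)² = (-11)² = 121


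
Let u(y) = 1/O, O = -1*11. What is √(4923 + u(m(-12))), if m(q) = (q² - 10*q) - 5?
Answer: 2*√148918/11 ≈ 70.163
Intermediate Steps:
O = -11
m(q) = -5 + q² - 10*q
u(y) = -1/11 (u(y) = 1/(-11) = -1/11)
√(4923 + u(m(-12))) = √(4923 - 1/11) = √(54152/11) = 2*√148918/11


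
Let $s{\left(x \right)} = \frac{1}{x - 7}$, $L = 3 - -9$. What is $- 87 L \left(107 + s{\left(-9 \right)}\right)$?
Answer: $- \frac{446571}{4} \approx -1.1164 \cdot 10^{5}$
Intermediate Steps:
$L = 12$ ($L = 3 + 9 = 12$)
$s{\left(x \right)} = \frac{1}{-7 + x}$
$- 87 L \left(107 + s{\left(-9 \right)}\right) = \left(-87\right) 12 \left(107 + \frac{1}{-7 - 9}\right) = - 1044 \left(107 + \frac{1}{-16}\right) = - 1044 \left(107 - \frac{1}{16}\right) = \left(-1044\right) \frac{1711}{16} = - \frac{446571}{4}$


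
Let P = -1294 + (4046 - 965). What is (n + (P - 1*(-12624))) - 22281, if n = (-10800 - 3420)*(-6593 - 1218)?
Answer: 111064550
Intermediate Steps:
P = 1787 (P = -1294 + 3081 = 1787)
n = 111072420 (n = -14220*(-7811) = 111072420)
(n + (P - 1*(-12624))) - 22281 = (111072420 + (1787 - 1*(-12624))) - 22281 = (111072420 + (1787 + 12624)) - 22281 = (111072420 + 14411) - 22281 = 111086831 - 22281 = 111064550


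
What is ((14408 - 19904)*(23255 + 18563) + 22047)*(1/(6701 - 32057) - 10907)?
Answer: 21185227056120711/8452 ≈ 2.5065e+12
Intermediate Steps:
((14408 - 19904)*(23255 + 18563) + 22047)*(1/(6701 - 32057) - 10907) = (-5496*41818 + 22047)*(1/(-25356) - 10907) = (-229831728 + 22047)*(-1/25356 - 10907) = -229809681*(-276557893/25356) = 21185227056120711/8452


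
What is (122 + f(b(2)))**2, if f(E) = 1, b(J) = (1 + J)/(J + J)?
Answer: 15129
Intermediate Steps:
b(J) = (1 + J)/(2*J) (b(J) = (1 + J)/((2*J)) = (1 + J)*(1/(2*J)) = (1 + J)/(2*J))
(122 + f(b(2)))**2 = (122 + 1)**2 = 123**2 = 15129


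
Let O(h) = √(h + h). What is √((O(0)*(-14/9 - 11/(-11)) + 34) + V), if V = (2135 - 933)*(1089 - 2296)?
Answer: 34*I*√1255 ≈ 1204.5*I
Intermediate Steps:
O(h) = √2*√h (O(h) = √(2*h) = √2*√h)
V = -1450814 (V = 1202*(-1207) = -1450814)
√((O(0)*(-14/9 - 11/(-11)) + 34) + V) = √(((√2*√0)*(-14/9 - 11/(-11)) + 34) - 1450814) = √(((√2*0)*(-14*⅑ - 11*(-1/11)) + 34) - 1450814) = √((0*(-14/9 + 1) + 34) - 1450814) = √((0*(-5/9) + 34) - 1450814) = √((0 + 34) - 1450814) = √(34 - 1450814) = √(-1450780) = 34*I*√1255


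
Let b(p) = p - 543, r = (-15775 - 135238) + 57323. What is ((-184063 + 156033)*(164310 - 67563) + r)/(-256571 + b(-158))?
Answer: 677978025/64318 ≈ 10541.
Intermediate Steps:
r = -93690 (r = -151013 + 57323 = -93690)
b(p) = -543 + p
((-184063 + 156033)*(164310 - 67563) + r)/(-256571 + b(-158)) = ((-184063 + 156033)*(164310 - 67563) - 93690)/(-256571 + (-543 - 158)) = (-28030*96747 - 93690)/(-256571 - 701) = (-2711818410 - 93690)/(-257272) = -2711912100*(-1/257272) = 677978025/64318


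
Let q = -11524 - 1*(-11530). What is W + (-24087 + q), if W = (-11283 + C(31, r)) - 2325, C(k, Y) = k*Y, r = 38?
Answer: -36511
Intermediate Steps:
C(k, Y) = Y*k
q = 6 (q = -11524 + 11530 = 6)
W = -12430 (W = (-11283 + 38*31) - 2325 = (-11283 + 1178) - 2325 = -10105 - 2325 = -12430)
W + (-24087 + q) = -12430 + (-24087 + 6) = -12430 - 24081 = -36511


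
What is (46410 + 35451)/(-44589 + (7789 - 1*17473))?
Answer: -27287/18091 ≈ -1.5083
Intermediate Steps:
(46410 + 35451)/(-44589 + (7789 - 1*17473)) = 81861/(-44589 + (7789 - 17473)) = 81861/(-44589 - 9684) = 81861/(-54273) = 81861*(-1/54273) = -27287/18091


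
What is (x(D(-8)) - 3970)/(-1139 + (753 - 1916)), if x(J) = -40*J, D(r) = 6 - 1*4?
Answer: 2025/1151 ≈ 1.7593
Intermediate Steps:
D(r) = 2 (D(r) = 6 - 4 = 2)
(x(D(-8)) - 3970)/(-1139 + (753 - 1916)) = (-40*2 - 3970)/(-1139 + (753 - 1916)) = (-80 - 3970)/(-1139 - 1163) = -4050/(-2302) = -4050*(-1/2302) = 2025/1151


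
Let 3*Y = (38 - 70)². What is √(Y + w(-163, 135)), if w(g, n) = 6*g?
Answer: I*√5730/3 ≈ 25.232*I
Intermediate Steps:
Y = 1024/3 (Y = (38 - 70)²/3 = (⅓)*(-32)² = (⅓)*1024 = 1024/3 ≈ 341.33)
√(Y + w(-163, 135)) = √(1024/3 + 6*(-163)) = √(1024/3 - 978) = √(-1910/3) = I*√5730/3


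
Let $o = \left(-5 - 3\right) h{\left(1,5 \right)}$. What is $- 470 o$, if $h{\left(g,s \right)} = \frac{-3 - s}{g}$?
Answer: $-30080$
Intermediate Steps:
$h{\left(g,s \right)} = \frac{-3 - s}{g}$
$o = 64$ ($o = \left(-5 - 3\right) \frac{-3 - 5}{1} = - 8 \cdot 1 \left(-3 - 5\right) = - 8 \cdot 1 \left(-8\right) = \left(-8\right) \left(-8\right) = 64$)
$- 470 o = \left(-470\right) 64 = -30080$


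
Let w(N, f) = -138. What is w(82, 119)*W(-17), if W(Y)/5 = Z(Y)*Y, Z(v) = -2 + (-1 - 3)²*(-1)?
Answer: -211140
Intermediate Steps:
Z(v) = -18 (Z(v) = -2 + (-4)²*(-1) = -2 + 16*(-1) = -2 - 16 = -18)
W(Y) = -90*Y (W(Y) = 5*(-18*Y) = -90*Y)
w(82, 119)*W(-17) = -(-12420)*(-17) = -138*1530 = -211140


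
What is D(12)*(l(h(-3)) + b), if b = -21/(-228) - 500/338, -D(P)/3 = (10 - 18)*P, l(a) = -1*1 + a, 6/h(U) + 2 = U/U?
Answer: -7756200/3211 ≈ -2415.5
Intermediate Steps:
h(U) = -6 (h(U) = 6/(-2 + U/U) = 6/(-2 + 1) = 6/(-1) = 6*(-1) = -6)
l(a) = -1 + a
D(P) = 24*P (D(P) = -3*(10 - 18)*P = -(-24)*P = 24*P)
b = -17817/12844 (b = -21*(-1/228) - 500*1/338 = 7/76 - 250/169 = -17817/12844 ≈ -1.3872)
D(12)*(l(h(-3)) + b) = (24*12)*((-1 - 6) - 17817/12844) = 288*(-7 - 17817/12844) = 288*(-107725/12844) = -7756200/3211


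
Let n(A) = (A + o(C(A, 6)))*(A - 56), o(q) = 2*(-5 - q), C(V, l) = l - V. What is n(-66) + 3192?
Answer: 30032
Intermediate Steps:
o(q) = -10 - 2*q
n(A) = (-56 + A)*(-22 + 3*A) (n(A) = (A + (-10 - 2*(6 - A)))*(A - 56) = (A + (-10 + (-12 + 2*A)))*(-56 + A) = (A + (-22 + 2*A))*(-56 + A) = (-22 + 3*A)*(-56 + A) = (-56 + A)*(-22 + 3*A))
n(-66) + 3192 = (1232 - 190*(-66) + 3*(-66)²) + 3192 = (1232 + 12540 + 3*4356) + 3192 = (1232 + 12540 + 13068) + 3192 = 26840 + 3192 = 30032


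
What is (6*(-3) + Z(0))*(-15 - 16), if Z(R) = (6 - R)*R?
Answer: 558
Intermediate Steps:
Z(R) = R*(6 - R)
(6*(-3) + Z(0))*(-15 - 16) = (6*(-3) + 0*(6 - 1*0))*(-15 - 16) = (-18 + 0*(6 + 0))*(-31) = (-18 + 0*6)*(-31) = (-18 + 0)*(-31) = -18*(-31) = 558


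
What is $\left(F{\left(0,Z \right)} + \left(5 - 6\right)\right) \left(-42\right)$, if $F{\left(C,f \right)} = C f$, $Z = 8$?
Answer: $42$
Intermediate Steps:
$\left(F{\left(0,Z \right)} + \left(5 - 6\right)\right) \left(-42\right) = \left(0 \cdot 8 + \left(5 - 6\right)\right) \left(-42\right) = \left(0 + \left(5 - 6\right)\right) \left(-42\right) = \left(0 - 1\right) \left(-42\right) = \left(-1\right) \left(-42\right) = 42$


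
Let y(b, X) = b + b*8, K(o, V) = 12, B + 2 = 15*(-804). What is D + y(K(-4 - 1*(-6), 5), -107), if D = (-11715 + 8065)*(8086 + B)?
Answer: 14512508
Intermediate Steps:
B = -12062 (B = -2 + 15*(-804) = -2 - 12060 = -12062)
y(b, X) = 9*b (y(b, X) = b + 8*b = 9*b)
D = 14512400 (D = (-11715 + 8065)*(8086 - 12062) = -3650*(-3976) = 14512400)
D + y(K(-4 - 1*(-6), 5), -107) = 14512400 + 9*12 = 14512400 + 108 = 14512508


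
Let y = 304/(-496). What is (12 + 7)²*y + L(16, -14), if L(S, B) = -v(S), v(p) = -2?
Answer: -6797/31 ≈ -219.26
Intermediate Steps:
y = -19/31 (y = 304*(-1/496) = -19/31 ≈ -0.61290)
L(S, B) = 2 (L(S, B) = -1*(-2) = 2)
(12 + 7)²*y + L(16, -14) = (12 + 7)²*(-19/31) + 2 = 19²*(-19/31) + 2 = 361*(-19/31) + 2 = -6859/31 + 2 = -6797/31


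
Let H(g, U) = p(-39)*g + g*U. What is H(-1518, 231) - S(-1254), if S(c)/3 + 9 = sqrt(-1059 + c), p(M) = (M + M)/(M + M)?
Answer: -352149 - 9*I*sqrt(257) ≈ -3.5215e+5 - 144.28*I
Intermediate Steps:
p(M) = 1 (p(M) = (2*M)/((2*M)) = (2*M)*(1/(2*M)) = 1)
H(g, U) = g + U*g (H(g, U) = 1*g + g*U = g + U*g)
S(c) = -27 + 3*sqrt(-1059 + c)
H(-1518, 231) - S(-1254) = -1518*(1 + 231) - (-27 + 3*sqrt(-1059 - 1254)) = -1518*232 - (-27 + 3*sqrt(-2313)) = -352176 - (-27 + 3*(3*I*sqrt(257))) = -352176 - (-27 + 9*I*sqrt(257)) = -352176 + (27 - 9*I*sqrt(257)) = -352149 - 9*I*sqrt(257)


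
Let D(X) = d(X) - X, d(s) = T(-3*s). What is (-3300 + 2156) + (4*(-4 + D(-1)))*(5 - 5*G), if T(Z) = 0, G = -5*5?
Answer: -2704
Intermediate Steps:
G = -25
d(s) = 0
D(X) = -X (D(X) = 0 - X = -X)
(-3300 + 2156) + (4*(-4 + D(-1)))*(5 - 5*G) = (-3300 + 2156) + (4*(-4 - 1*(-1)))*(5 - 5*(-25)) = -1144 + (4*(-4 + 1))*(5 + 125) = -1144 + (4*(-3))*130 = -1144 - 12*130 = -1144 - 1560 = -2704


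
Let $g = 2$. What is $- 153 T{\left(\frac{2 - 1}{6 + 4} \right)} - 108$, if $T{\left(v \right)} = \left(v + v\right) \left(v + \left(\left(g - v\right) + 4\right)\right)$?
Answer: $- \frac{1458}{5} \approx -291.6$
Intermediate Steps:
$T{\left(v \right)} = 12 v$ ($T{\left(v \right)} = \left(v + v\right) \left(v + \left(\left(2 - v\right) + 4\right)\right) = 2 v \left(v - \left(-6 + v\right)\right) = 2 v 6 = 12 v$)
$- 153 T{\left(\frac{2 - 1}{6 + 4} \right)} - 108 = - 153 \cdot 12 \frac{2 - 1}{6 + 4} - 108 = - 153 \cdot 12 \cdot 1 \cdot \frac{1}{10} - 108 = - 153 \cdot 12 \cdot \frac{1}{10} - 108 = \left(-153\right) \frac{6}{5} - 108 = - \frac{918}{5} - 108 = - \frac{1458}{5}$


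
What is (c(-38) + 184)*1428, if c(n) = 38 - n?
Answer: 371280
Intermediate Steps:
(c(-38) + 184)*1428 = ((38 - 1*(-38)) + 184)*1428 = ((38 + 38) + 184)*1428 = (76 + 184)*1428 = 260*1428 = 371280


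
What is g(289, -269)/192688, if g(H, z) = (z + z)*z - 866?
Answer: 8991/12043 ≈ 0.74657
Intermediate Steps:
g(H, z) = -866 + 2*z² (g(H, z) = (2*z)*z - 866 = 2*z² - 866 = -866 + 2*z²)
g(289, -269)/192688 = (-866 + 2*(-269)²)/192688 = (-866 + 2*72361)*(1/192688) = (-866 + 144722)*(1/192688) = 143856*(1/192688) = 8991/12043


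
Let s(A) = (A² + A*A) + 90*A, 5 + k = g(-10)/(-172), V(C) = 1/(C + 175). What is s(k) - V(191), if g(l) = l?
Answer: -133968362/338367 ≈ -395.93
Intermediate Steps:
V(C) = 1/(175 + C)
k = -425/86 (k = -5 - 10/(-172) = -5 - 10*(-1/172) = -5 + 5/86 = -425/86 ≈ -4.9419)
s(A) = 2*A² + 90*A (s(A) = (A² + A²) + 90*A = 2*A² + 90*A)
s(k) - V(191) = 2*(-425/86)*(45 - 425/86) - 1/(175 + 191) = 2*(-425/86)*(3445/86) - 1/366 = -1464125/3698 - 1*1/366 = -1464125/3698 - 1/366 = -133968362/338367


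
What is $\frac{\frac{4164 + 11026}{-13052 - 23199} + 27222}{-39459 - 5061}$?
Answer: $- \frac{246702383}{403473630} \approx -0.61145$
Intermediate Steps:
$\frac{\frac{4164 + 11026}{-13052 - 23199} + 27222}{-39459 - 5061} = \frac{\frac{15190}{-36251} + 27222}{-44520} = \left(15190 \left(- \frac{1}{36251}\right) + 27222\right) \left(- \frac{1}{44520}\right) = \left(- \frac{15190}{36251} + 27222\right) \left(- \frac{1}{44520}\right) = \frac{986809532}{36251} \left(- \frac{1}{44520}\right) = - \frac{246702383}{403473630}$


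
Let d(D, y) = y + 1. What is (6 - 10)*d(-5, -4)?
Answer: 12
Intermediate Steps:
d(D, y) = 1 + y
(6 - 10)*d(-5, -4) = (6 - 10)*(1 - 4) = -4*(-3) = 12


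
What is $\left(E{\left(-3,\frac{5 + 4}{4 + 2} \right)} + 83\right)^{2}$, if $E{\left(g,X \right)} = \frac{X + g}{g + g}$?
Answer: $\frac{110889}{16} \approx 6930.6$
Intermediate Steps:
$E{\left(g,X \right)} = \frac{X + g}{2 g}$
$\left(E{\left(-3,\frac{5 + 4}{4 + 2} \right)} + 83\right)^{2} = \left(\frac{\frac{5 + 4}{4 + 2} - 3}{2 \left(-3\right)} + 83\right)^{2} = \left(\frac{1}{2} \left(- \frac{1}{3}\right) \left(\frac{9}{6} - 3\right) + 83\right)^{2} = \left(\frac{1}{2} \left(- \frac{1}{3}\right) \left(9 \cdot \frac{1}{6} - 3\right) + 83\right)^{2} = \left(\frac{1}{2} \left(- \frac{1}{3}\right) \left(\frac{3}{2} - 3\right) + 83\right)^{2} = \left(\frac{1}{2} \left(- \frac{1}{3}\right) \left(- \frac{3}{2}\right) + 83\right)^{2} = \left(\frac{1}{4} + 83\right)^{2} = \left(\frac{333}{4}\right)^{2} = \frac{110889}{16}$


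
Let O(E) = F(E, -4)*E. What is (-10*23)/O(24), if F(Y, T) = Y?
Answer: -115/288 ≈ -0.39931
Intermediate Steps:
O(E) = E² (O(E) = E*E = E²)
(-10*23)/O(24) = (-10*23)/(24²) = -230/576 = -230*1/576 = -115/288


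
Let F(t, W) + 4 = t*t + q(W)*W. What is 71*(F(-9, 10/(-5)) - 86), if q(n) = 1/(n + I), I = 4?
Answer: -710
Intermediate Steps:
q(n) = 1/(4 + n) (q(n) = 1/(n + 4) = 1/(4 + n))
F(t, W) = -4 + t**2 + W/(4 + W) (F(t, W) = -4 + (t*t + W/(4 + W)) = -4 + (t**2 + W/(4 + W)) = -4 + t**2 + W/(4 + W))
71*(F(-9, 10/(-5)) - 86) = 71*((10/(-5) + (-4 + (-9)**2)*(4 + 10/(-5)))/(4 + 10/(-5)) - 86) = 71*((10*(-1/5) + (-4 + 81)*(4 + 10*(-1/5)))/(4 + 10*(-1/5)) - 86) = 71*((-2 + 77*(4 - 2))/(4 - 2) - 86) = 71*((-2 + 77*2)/2 - 86) = 71*((-2 + 154)/2 - 86) = 71*((1/2)*152 - 86) = 71*(76 - 86) = 71*(-10) = -710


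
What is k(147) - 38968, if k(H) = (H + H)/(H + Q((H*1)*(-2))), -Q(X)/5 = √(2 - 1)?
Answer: -2766581/71 ≈ -38966.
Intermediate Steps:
Q(X) = -5 (Q(X) = -5*√(2 - 1) = -5*√1 = -5*1 = -5)
k(H) = 2*H/(-5 + H) (k(H) = (H + H)/(H - 5) = (2*H)/(-5 + H) = 2*H/(-5 + H))
k(147) - 38968 = 2*147/(-5 + 147) - 38968 = 2*147/142 - 38968 = 2*147*(1/142) - 38968 = 147/71 - 38968 = -2766581/71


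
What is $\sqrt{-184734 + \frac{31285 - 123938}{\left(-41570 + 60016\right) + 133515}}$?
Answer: $\frac{i \sqrt{4265918490318947}}{151961} \approx 429.81 i$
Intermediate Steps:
$\sqrt{-184734 + \frac{31285 - 123938}{\left(-41570 + 60016\right) + 133515}} = \sqrt{-184734 - \frac{92653}{18446 + 133515}} = \sqrt{-184734 - \frac{92653}{151961}} = \sqrt{- \frac{28072456027}{151961}} = \frac{i \sqrt{4265918490318947}}{151961}$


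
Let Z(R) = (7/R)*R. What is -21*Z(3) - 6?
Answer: -153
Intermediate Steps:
Z(R) = 7
-21*Z(3) - 6 = -21*7 - 6 = -147 - 6 = -153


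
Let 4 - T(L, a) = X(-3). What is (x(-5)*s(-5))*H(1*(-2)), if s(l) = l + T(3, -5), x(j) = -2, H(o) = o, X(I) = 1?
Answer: -8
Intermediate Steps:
T(L, a) = 3 (T(L, a) = 4 - 1*1 = 4 - 1 = 3)
s(l) = 3 + l (s(l) = l + 3 = 3 + l)
(x(-5)*s(-5))*H(1*(-2)) = (-2*(3 - 5))*(1*(-2)) = -2*(-2)*(-2) = 4*(-2) = -8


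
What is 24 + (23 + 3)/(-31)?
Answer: 718/31 ≈ 23.161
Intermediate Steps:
24 + (23 + 3)/(-31) = 24 + 26*(-1/31) = 24 - 26/31 = 718/31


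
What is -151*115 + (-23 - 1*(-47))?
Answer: -17341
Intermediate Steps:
-151*115 + (-23 - 1*(-47)) = -17365 + (-23 + 47) = -17365 + 24 = -17341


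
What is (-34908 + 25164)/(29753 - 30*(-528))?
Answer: -9744/45593 ≈ -0.21372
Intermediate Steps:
(-34908 + 25164)/(29753 - 30*(-528)) = -9744/(29753 + 15840) = -9744/45593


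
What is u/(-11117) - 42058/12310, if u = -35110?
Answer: -17677343/68425135 ≈ -0.25835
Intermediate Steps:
u/(-11117) - 42058/12310 = -35110/(-11117) - 42058/12310 = -35110*(-1/11117) - 42058*1/12310 = 35110/11117 - 21029/6155 = -17677343/68425135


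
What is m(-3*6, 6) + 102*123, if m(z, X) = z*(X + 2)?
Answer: 12402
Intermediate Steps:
m(z, X) = z*(2 + X)
m(-3*6, 6) + 102*123 = (-3*6)*(2 + 6) + 102*123 = -18*8 + 12546 = -144 + 12546 = 12402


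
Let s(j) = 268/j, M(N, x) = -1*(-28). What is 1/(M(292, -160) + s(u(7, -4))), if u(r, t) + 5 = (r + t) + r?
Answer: 5/408 ≈ 0.012255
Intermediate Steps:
M(N, x) = 28
u(r, t) = -5 + t + 2*r (u(r, t) = -5 + ((r + t) + r) = -5 + (t + 2*r) = -5 + t + 2*r)
1/(M(292, -160) + s(u(7, -4))) = 1/(28 + 268/(-5 - 4 + 2*7)) = 1/(28 + 268/(-5 - 4 + 14)) = 1/(28 + 268/5) = 1/(408/5) = 5/408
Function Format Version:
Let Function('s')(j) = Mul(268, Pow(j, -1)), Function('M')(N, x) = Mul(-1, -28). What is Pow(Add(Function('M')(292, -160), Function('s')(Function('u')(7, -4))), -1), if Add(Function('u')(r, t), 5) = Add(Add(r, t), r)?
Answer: Rational(5, 408) ≈ 0.012255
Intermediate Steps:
Function('M')(N, x) = 28
Function('u')(r, t) = Add(-5, t, Mul(2, r)) (Function('u')(r, t) = Add(-5, Add(Add(r, t), r)) = Add(-5, Add(t, Mul(2, r))) = Add(-5, t, Mul(2, r)))
Pow(Add(Function('M')(292, -160), Function('s')(Function('u')(7, -4))), -1) = Pow(Add(28, Mul(268, Pow(Add(-5, -4, Mul(2, 7)), -1))), -1) = Pow(Add(28, Mul(268, Pow(Add(-5, -4, 14), -1))), -1) = Pow(Add(28, Mul(268, Pow(5, -1))), -1) = Pow(Add(28, Mul(268, Rational(1, 5))), -1) = Pow(Add(28, Rational(268, 5)), -1) = Pow(Rational(408, 5), -1) = Rational(5, 408)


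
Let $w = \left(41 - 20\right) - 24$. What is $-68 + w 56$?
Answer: $-236$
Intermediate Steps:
$w = -3$ ($w = 21 - 24 = -3$)
$-68 + w 56 = -68 - 168 = -236$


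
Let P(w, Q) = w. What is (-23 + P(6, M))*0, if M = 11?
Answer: 0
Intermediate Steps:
(-23 + P(6, M))*0 = (-23 + 6)*0 = -17*0 = 0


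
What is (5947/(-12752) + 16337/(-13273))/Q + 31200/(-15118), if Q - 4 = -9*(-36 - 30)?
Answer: -1581138891160645/765090708477472 ≈ -2.0666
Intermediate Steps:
Q = 598 (Q = 4 - 9*(-36 - 30) = 4 - 9*(-66) = 4 + 594 = 598)
(5947/(-12752) + 16337/(-13273))/Q + 31200/(-15118) = (5947/(-12752) + 16337/(-13273))/598 + 31200/(-15118) = (5947*(-1/12752) + 16337*(-1/13273))*(1/598) + 31200*(-1/15118) = (-5947/12752 - 16337/13273)*(1/598) - 15600/7559 = -287263955/169257296*1/598 - 15600/7559 = -287263955/101215863008 - 15600/7559 = -1581138891160645/765090708477472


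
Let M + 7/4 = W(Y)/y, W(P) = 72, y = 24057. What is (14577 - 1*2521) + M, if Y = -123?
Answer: 128884073/10692 ≈ 12054.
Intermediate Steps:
M = -18679/10692 (M = -7/4 + 72/24057 = -7/4 + 72*(1/24057) = -7/4 + 8/2673 = -18679/10692 ≈ -1.7470)
(14577 - 1*2521) + M = (14577 - 1*2521) - 18679/10692 = (14577 - 2521) - 18679/10692 = 12056 - 18679/10692 = 128884073/10692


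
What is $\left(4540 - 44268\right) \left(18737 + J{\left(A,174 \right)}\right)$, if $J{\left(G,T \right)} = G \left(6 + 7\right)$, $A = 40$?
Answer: $-765042096$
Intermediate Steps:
$J{\left(G,T \right)} = 13 G$ ($J{\left(G,T \right)} = G 13 = 13 G$)
$\left(4540 - 44268\right) \left(18737 + J{\left(A,174 \right)}\right) = \left(4540 - 44268\right) \left(18737 + 13 \cdot 40\right) = - 39728 \left(18737 + 520\right) = \left(-39728\right) 19257 = -765042096$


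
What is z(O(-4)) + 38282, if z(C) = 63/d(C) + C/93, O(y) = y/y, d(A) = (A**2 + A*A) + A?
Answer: 3562180/93 ≈ 38303.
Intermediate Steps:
d(A) = A + 2*A**2 (d(A) = (A**2 + A**2) + A = 2*A**2 + A = A + 2*A**2)
O(y) = 1
z(C) = C/93 + 63/(C*(1 + 2*C)) (z(C) = 63/((C*(1 + 2*C))) + C/93 = 63*(1/(C*(1 + 2*C))) + C*(1/93) = 63/(C*(1 + 2*C)) + C/93 = C/93 + 63/(C*(1 + 2*C)))
z(O(-4)) + 38282 = (1/93)*(5859 + 1**2*(1 + 2*1))/(1*(1 + 2*1)) + 38282 = (1/93)*1*(5859 + 1*(1 + 2))/(1 + 2) + 38282 = (1/93)*1*(5859 + 1*3)/3 + 38282 = (1/93)*1*(1/3)*(5859 + 3) + 38282 = (1/93)*1*(1/3)*5862 + 38282 = 1954/93 + 38282 = 3562180/93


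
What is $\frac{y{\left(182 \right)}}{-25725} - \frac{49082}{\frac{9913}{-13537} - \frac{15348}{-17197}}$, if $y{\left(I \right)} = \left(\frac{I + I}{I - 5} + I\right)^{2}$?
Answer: $- \frac{37586775471810570958}{122673761483175} \approx -3.064 \cdot 10^{5}$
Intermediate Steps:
$y{\left(I \right)} = \left(I + \frac{2 I}{-5 + I}\right)^{2}$ ($y{\left(I \right)} = \left(\frac{2 I}{-5 + I} + I\right)^{2} = \left(I + \frac{2 I}{-5 + I}\right)^{2}$)
$\frac{y{\left(182 \right)}}{-25725} - \frac{49082}{\frac{9913}{-13537} - \frac{15348}{-17197}} = \frac{182^{2} \frac{1}{\left(-5 + 182\right)^{2}} \left(-3 + 182\right)^{2}}{-25725} - \frac{49082}{\frac{9913}{-13537} - \frac{15348}{-17197}} = \frac{33124 \cdot 179^{2}}{31329} \left(- \frac{1}{25725}\right) - \frac{49082}{9913 \left(- \frac{1}{13537}\right) - - \frac{15348}{17197}} = 33124 \cdot \frac{1}{31329} \cdot 32041 \left(- \frac{1}{25725}\right) - \frac{49082}{- \frac{9913}{13537} + \frac{15348}{17197}} = \frac{1061326084}{31329} \left(- \frac{1}{25725}\right) - \frac{49082}{\frac{37292015}{232795789}} = - \frac{21659716}{16447725} - \frac{11426082915698}{37292015} = - \frac{37586775471810570958}{122673761483175}$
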